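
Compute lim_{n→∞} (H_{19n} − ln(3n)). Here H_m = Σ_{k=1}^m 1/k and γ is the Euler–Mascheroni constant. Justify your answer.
lim = ln(19/3) + γ

By Euler-Maclaurin, H_m = ln m + γ + O(1/m). So
  H_{19n} − ln(3n) = ln(19n) + γ − ln(3n) + O(1/n)
                       = ln(19/3) + γ + O(1/n).
Hence the limit is ln(19/3) + γ.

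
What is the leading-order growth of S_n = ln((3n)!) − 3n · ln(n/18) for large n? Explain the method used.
S_n ~ 3n · (ln 54 − 1) + O(ln n)

Stirling: ln((3n)!) = 3n ln(3n) − 3n + O(ln n).
  S_n = 3n ln(3n) − 3n − 3n ln(n/18) + O(ln n)
      = 3n ln(3n) − 3n ln n + 3n ln 18 − 3n + O(ln n)
      = 3n ln 3 + 3n ln 18 − 3n + O(ln n)
      = 3n (ln 54 − 1) + O(ln n).
Numerically ln(54) − 1 ≈ 2.9890.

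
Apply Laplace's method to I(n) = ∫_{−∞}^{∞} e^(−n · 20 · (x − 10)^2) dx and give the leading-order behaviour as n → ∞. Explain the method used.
I(n) = sqrt(π/(20n))

Here φ(x) = 20 · (x − 10)^2 has its unique minimum at x* = 10 with φ(x*) = 0 and φ''(x*) = 40. Laplace's method gives
  I(n) ~ e^(−n φ(x*)) · sqrt(2π / (n · φ''(x*))) = sqrt(2π / (40n)) = sqrt(π/(20n)).
This is exact: substituting u = (x − 10)·sqrt(20n) gives I(n) = (1/sqrt(20n)) ∫_{−∞}^{∞} e^(−u^2) du = sqrt(π/(20n)).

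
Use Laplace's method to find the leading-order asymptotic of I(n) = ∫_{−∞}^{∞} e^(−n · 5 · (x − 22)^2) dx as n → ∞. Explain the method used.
I(n) = sqrt(π/(5n))

Here φ(x) = 5 · (x − 22)^2 has its unique minimum at x* = 22 with φ(x*) = 0 and φ''(x*) = 10. Laplace's method gives
  I(n) ~ e^(−n φ(x*)) · sqrt(2π / (n · φ''(x*))) = sqrt(2π / (10n)) = sqrt(π/(5n)).
This is exact: substituting u = (x − 22)·sqrt(5n) gives I(n) = (1/sqrt(5n)) ∫_{−∞}^{∞} e^(−u^2) du = sqrt(π/(5n)).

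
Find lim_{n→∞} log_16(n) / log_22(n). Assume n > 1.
lim = ln(22) / ln(16) = log_16(22)

Change of base: log_16(n) = ln n / ln 16 and log_22(n) = ln n / ln 22. The ratio is (ln n / ln 16) · (ln 22 / ln n) = ln 22 / ln 16, a constant independent of n. So the limit is ln 22 / ln 16 = log_16(22).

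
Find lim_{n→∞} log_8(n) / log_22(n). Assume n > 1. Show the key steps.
lim = ln(22) / ln(8) = log_8(22)

Change of base: log_8(n) = ln n / ln 8 and log_22(n) = ln n / ln 22. The ratio is (ln n / ln 8) · (ln 22 / ln n) = ln 22 / ln 8, a constant independent of n. So the limit is ln 22 / ln 8 = log_8(22).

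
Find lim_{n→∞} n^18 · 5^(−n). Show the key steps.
lim = 0

Exponentials with base > 1 dominate every fixed polynomial: for any fixed c, n^c / 5^n → 0 as n → ∞ (e.g. by the ratio test, or by writing 5^n = e^(n ln 5) and noting e^(n ln 5) / n^c → ∞). Hence n^18 · 5^(−n) = n^18 / 5^n → 0.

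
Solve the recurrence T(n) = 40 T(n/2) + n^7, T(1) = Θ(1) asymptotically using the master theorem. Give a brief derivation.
T(n) = Θ(n^7)

log_2 40 ≈ 5.322. f(n) = n^7 dominates n^(log_2 40) since 7 > 5.322, and the regularity condition a·f(n/b) = 40·(n/2)^7 = (40/128)·n^7 ≤ c·f(n) holds with c = 40/128 ≈ 0.312 < 1. So this is Case 3: T(n) = Θ(f(n)) = Θ(n^7).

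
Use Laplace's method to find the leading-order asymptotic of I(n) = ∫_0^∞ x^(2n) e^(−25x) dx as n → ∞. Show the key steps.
I(n) ~ (sqrt(2π·2n) / 25) · (2n/(25e))^(2n)

Write the integrand as exp(2n ln x − 25x) and set f(x) = 2n ln x − 25x. Then f'(x) = 2n/x − 25 = 0 at x* = 2n/25, and f''(x*) = −2n/x*^2 = −25^2/(2n). Laplace's method (interior maximum) gives
  I(n) ~ e^(f(x*)) · sqrt(2π / |f''(x*)|)
        = exp(2n ln(2n/25) − 2n) · sqrt(2π · 2n / 25^2)
        = (2n/25)^(2n) e^(−2n) · sqrt(2π·2n) / 25
        = (sqrt(2π·2n) / 25) · (2n/(25e))^(2n).
This matches Γ(2n+1)/25^(2n+1) with Stirling applied to Γ.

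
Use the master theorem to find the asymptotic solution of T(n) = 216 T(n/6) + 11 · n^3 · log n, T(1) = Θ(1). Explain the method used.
T(n) = Θ(n^3 · (log n)^2)

Here log_6 216 = 3 and f(n) = 11 · n^3 · log n = Θ(n^(log_6 216) · (log n)^1). This is the extended Case 2 of the master theorem (f matches the critical exponent up to log factors), giving T(n) = Θ(n^(log_6 216) · (log n)^(1+1)) = Θ(n^3 · (log n)^2).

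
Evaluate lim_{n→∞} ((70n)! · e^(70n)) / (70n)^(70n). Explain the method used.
lim = ∞

Stirling: (70n)! ~ sqrt(2π·70n) · (70n/e)^(70n). Hence
  (70n)! · e^(70n) / (70n)^(70n) ~ sqrt(2π·70n) = sqrt(2π·70) · sqrt(n) → ∞.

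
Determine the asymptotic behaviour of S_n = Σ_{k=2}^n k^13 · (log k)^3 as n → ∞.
S_n ~ n^14 · (log n)^3 / 14

By integral comparison, S_n = ∫_1^n x^13 · (log x)^3 dx + O(n^13 · (log n)^3). For the integral, the leading term of ∫_1^n x^13 (log x)^3 dx is n^14/14 · (log n)^3 (by repeated integration by parts; each step lowers the log-exponent and produces a relatively O(1/log n) correction). Hence S_n ~ n^14 · (log n)^3 / 14.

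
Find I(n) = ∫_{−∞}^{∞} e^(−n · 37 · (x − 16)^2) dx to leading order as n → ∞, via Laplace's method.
I(n) = sqrt(π/(37n))

Here φ(x) = 37 · (x − 16)^2 has its unique minimum at x* = 16 with φ(x*) = 0 and φ''(x*) = 74. Laplace's method gives
  I(n) ~ e^(−n φ(x*)) · sqrt(2π / (n · φ''(x*))) = sqrt(2π / (74n)) = sqrt(π/(37n)).
This is exact: substituting u = (x − 16)·sqrt(37n) gives I(n) = (1/sqrt(37n)) ∫_{−∞}^{∞} e^(−u^2) du = sqrt(π/(37n)).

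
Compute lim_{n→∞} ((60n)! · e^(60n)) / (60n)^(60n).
lim = ∞

Stirling: (60n)! ~ sqrt(2π·60n) · (60n/e)^(60n). Hence
  (60n)! · e^(60n) / (60n)^(60n) ~ sqrt(2π·60n) = sqrt(2π·60) · sqrt(n) → ∞.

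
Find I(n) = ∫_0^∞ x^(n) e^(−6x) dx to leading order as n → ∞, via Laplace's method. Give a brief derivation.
I(n) ~ (sqrt(2π·n) / 6) · (n/(6e))^(n)

Write the integrand as exp(n ln x − 6x) and set f(x) = n ln x − 6x. Then f'(x) = n/x − 6 = 0 at x* = n/6, and f''(x*) = −n/x*^2 = −6^2/(n). Laplace's method (interior maximum) gives
  I(n) ~ e^(f(x*)) · sqrt(2π / |f''(x*)|)
        = exp(n ln(n/6) − n) · sqrt(2π · n / 6^2)
        = (n/6)^(n) e^(−n) · sqrt(2π·n) / 6
        = (sqrt(2π·n) / 6) · (n/(6e))^(n).
This matches Γ(n+1)/6^(n+1) with Stirling applied to Γ.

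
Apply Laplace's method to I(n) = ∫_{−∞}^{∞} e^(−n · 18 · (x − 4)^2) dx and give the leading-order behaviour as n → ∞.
I(n) = sqrt(π/(18n))

Here φ(x) = 18 · (x − 4)^2 has its unique minimum at x* = 4 with φ(x*) = 0 and φ''(x*) = 36. Laplace's method gives
  I(n) ~ e^(−n φ(x*)) · sqrt(2π / (n · φ''(x*))) = sqrt(2π / (36n)) = sqrt(π/(18n)).
This is exact: substituting u = (x − 4)·sqrt(18n) gives I(n) = (1/sqrt(18n)) ∫_{−∞}^{∞} e^(−u^2) du = sqrt(π/(18n)).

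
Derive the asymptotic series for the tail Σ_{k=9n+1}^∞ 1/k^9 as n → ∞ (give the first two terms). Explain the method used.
Σ_{k>9n} 1/k^9 = 1/(8 · (9n)^8) − 1/(2 · (9n)^9) + O(1/(9n)^10)

Compare to the integral: ∫_{9n}^∞ x^(−9) dx = [−x^(−8)/8]_{9n}^∞ = 1/((9−1)·(9n)^8). The Euler-Maclaurin correction adds −f(9n)/2 = −1/(2·(9n)^9). Euler-Maclaurin then gives
  Σ_{k>9n} 1/k^9 = ∫_{9n}^∞ dx/x^9 − 1/(2·(9n)^9) + O(1/(9n)^10).
(Equivalently this is ζ(9) − Σ_{k≤9n} 1/k^9.)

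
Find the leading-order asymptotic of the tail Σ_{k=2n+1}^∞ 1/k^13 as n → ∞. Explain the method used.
Σ_{k>2n} 1/k^13 ~ 1/(12 · (2n)^12)

Compare to the integral: ∫_{2n}^∞ x^(−13) dx = [−x^(−12)/12]_{2n}^∞ = 1/((13−1)·(2n)^12). Euler-Maclaurin then gives
  Σ_{k>2n} 1/k^13 = ∫_{2n}^∞ dx/x^13 − 1/(2·(2n)^13) + O(1/(2n)^14).
(Equivalently this is ζ(13) − Σ_{k≤2n} 1/k^13.)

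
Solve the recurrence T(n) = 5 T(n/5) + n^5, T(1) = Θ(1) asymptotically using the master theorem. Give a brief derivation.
T(n) = Θ(n^5)

log_5 5 ≈ 1.000. f(n) = n^5 dominates n^(log_5 5) since 5 > 1.000, and the regularity condition a·f(n/b) = 5·(n/5)^5 = (5/3125)·n^5 ≤ c·f(n) holds with c = 5/3125 ≈ 0.0016 < 1. So this is Case 3: T(n) = Θ(f(n)) = Θ(n^5).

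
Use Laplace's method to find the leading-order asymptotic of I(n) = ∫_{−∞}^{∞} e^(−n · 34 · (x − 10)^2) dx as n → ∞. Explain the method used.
I(n) = sqrt(π/(34n))

Here φ(x) = 34 · (x − 10)^2 has its unique minimum at x* = 10 with φ(x*) = 0 and φ''(x*) = 68. Laplace's method gives
  I(n) ~ e^(−n φ(x*)) · sqrt(2π / (n · φ''(x*))) = sqrt(2π / (68n)) = sqrt(π/(34n)).
This is exact: substituting u = (x − 10)·sqrt(34n) gives I(n) = (1/sqrt(34n)) ∫_{−∞}^{∞} e^(−u^2) du = sqrt(π/(34n)).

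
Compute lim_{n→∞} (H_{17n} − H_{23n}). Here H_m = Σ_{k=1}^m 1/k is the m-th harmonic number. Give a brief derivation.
lim = ln(17/23)

Euler-Maclaurin gives H_m = ln m + γ + 1/(2m) + O(1/m^2). The γ and O(1/m) terms cancel in the difference:
  H_{17n} − H_{23n} = ln(17n) − ln(23n) + O(1/n) = ln(17/23) + O(1/n).
Hence the limit is ln(17/23).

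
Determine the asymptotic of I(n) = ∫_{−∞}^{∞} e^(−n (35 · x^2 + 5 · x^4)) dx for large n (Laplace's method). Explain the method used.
I(n) ~ sqrt(π/(35n))

φ(x) = 35 · x^2 + 5 · x^4 has its unique global minimum at x* = 0 (since φ'(x) = 70x + 20x^3 = 0 only at x = 0 for real x with both coefficients positive, and φ → ∞ as |x| → ∞). At x* = 0, φ(0) = 0 and φ''(0) = 70. Laplace's method then gives
  I(n) ~ sqrt(2π / (n · φ''(0))) · e^(−n φ(0)) = sqrt(2π / (70n)) = sqrt(π/(35n)).
The 5 · x^4 term contributes only at subleading order (an O(1/n) relative correction).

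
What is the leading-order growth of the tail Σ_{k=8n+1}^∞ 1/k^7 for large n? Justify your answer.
Σ_{k>8n} 1/k^7 ~ 1/(6 · (8n)^6)

Compare to the integral: ∫_{8n}^∞ x^(−7) dx = [−x^(−6)/6]_{8n}^∞ = 1/((7−1)·(8n)^6). Euler-Maclaurin then gives
  Σ_{k>8n} 1/k^7 = ∫_{8n}^∞ dx/x^7 − 1/(2·(8n)^7) + O(1/(8n)^8).
(Equivalently this is ζ(7) − Σ_{k≤8n} 1/k^7.)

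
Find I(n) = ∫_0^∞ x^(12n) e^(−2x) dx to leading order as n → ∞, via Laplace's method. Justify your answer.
I(n) ~ (sqrt(2π·12n) / 2) · (12n/(2e))^(12n)

Write the integrand as exp(12n ln x − 2x) and set f(x) = 12n ln x − 2x. Then f'(x) = 12n/x − 2 = 0 at x* = 12n/2, and f''(x*) = −12n/x*^2 = −2^2/(12n). Laplace's method (interior maximum) gives
  I(n) ~ e^(f(x*)) · sqrt(2π / |f''(x*)|)
        = exp(12n ln(12n/2) − 12n) · sqrt(2π · 12n / 2^2)
        = (12n/2)^(12n) e^(−12n) · sqrt(2π·12n) / 2
        = (sqrt(2π·12n) / 2) · (12n/(2e))^(12n).
This matches Γ(12n+1)/2^(12n+1) with Stirling applied to Γ.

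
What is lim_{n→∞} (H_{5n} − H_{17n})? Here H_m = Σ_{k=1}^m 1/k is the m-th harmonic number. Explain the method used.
lim = ln(5/17)

Euler-Maclaurin gives H_m = ln m + γ + 1/(2m) + O(1/m^2). The γ and O(1/m) terms cancel in the difference:
  H_{5n} − H_{17n} = ln(5n) − ln(17n) + O(1/n) = ln(5/17) + O(1/n).
Hence the limit is ln(5/17).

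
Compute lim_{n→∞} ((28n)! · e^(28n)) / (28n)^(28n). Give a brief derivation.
lim = ∞

Stirling: (28n)! ~ sqrt(2π·28n) · (28n/e)^(28n). Hence
  (28n)! · e^(28n) / (28n)^(28n) ~ sqrt(2π·28n) = sqrt(2π·28) · sqrt(n) → ∞.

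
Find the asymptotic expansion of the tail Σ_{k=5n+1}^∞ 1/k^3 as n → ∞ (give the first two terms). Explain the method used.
Σ_{k>5n} 1/k^3 = 1/(2 · (5n)^2) − 1/(2 · (5n)^3) + O(1/(5n)^4)

Compare to the integral: ∫_{5n}^∞ x^(−3) dx = [−x^(−2)/2]_{5n}^∞ = 1/((3−1)·(5n)^2). The Euler-Maclaurin correction adds −f(5n)/2 = −1/(2·(5n)^3). Euler-Maclaurin then gives
  Σ_{k>5n} 1/k^3 = ∫_{5n}^∞ dx/x^3 − 1/(2·(5n)^3) + O(1/(5n)^4).
(Equivalently this is ζ(3) − Σ_{k≤5n} 1/k^3.)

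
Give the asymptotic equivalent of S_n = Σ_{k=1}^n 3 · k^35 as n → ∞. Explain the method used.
S_n ~ n^36 / 12

By integral comparison (Euler-Maclaurin), Σ_{k=1}^n 3 · k^35 = 3 · ∫_0^n x^35 dx + O(n^35) = 3 · n^36/36 = n^36 / 12 + O(n^35). (Equivalently, Faulhaber's formula gives the same leading term.)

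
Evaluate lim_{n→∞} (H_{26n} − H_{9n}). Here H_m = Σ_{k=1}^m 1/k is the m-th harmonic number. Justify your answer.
lim = ln(26/9)

Euler-Maclaurin gives H_m = ln m + γ + 1/(2m) + O(1/m^2). The γ and O(1/m) terms cancel in the difference:
  H_{26n} − H_{9n} = ln(26n) − ln(9n) + O(1/n) = ln(26/9) + O(1/n).
Hence the limit is ln(26/9).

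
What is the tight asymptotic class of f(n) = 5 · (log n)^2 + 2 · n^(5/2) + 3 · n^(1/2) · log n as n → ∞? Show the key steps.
f(n) ∈ Θ(n^(5/2))

Compare the terms by growth order. For large n, n^a · (log n)^b dominates n^a' · (log n)^b' iff a > a', or (a = a' and b > b'). Ranking the 3 terms shows the dominant one is 2 · n^(5/2). Hence f(n) ∈ Θ(n^(5/2)).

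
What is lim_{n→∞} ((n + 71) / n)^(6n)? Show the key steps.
lim = e^426

Rewrite as (1 + 71/n)^(6n). By the standard limit (1 + x/n)^n → e^x, we have (1 + 71/n)^n → e^71, and raising to the 6th power gives e^426.
More precisely, ln[(1 + 71/n)^(6n)] = 6n · ln(1 + 71/n) = 6n · (71/n + O(1/n^2)) = 426 + O(1/n) → 426.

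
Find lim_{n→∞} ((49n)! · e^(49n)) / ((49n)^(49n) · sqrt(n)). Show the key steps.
lim = sqrt(2π·49)

Stirling: (49n)! ~ sqrt(2π·49n) · (49n/e)^(49n). Hence
  (49n)! · e^(49n) / (49n)^(49n) ~ sqrt(2π·49n).
Dividing by sqrt(n): sqrt(2π·49n) / sqrt(n) = sqrt(2π·49) · n^((1−1)/2), so the limit is sqrt(2π·49).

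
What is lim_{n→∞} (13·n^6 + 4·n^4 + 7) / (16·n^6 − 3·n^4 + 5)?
lim = 13/16

For large n the leading n^6 terms dominate both numerator and denominator. Dividing top and bottom by n^6, every other term tends to 0, leaving 13/16.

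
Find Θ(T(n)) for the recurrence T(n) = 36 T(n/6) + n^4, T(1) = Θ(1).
T(n) = Θ(n^4)

log_6 36 ≈ 2.000. f(n) = n^4 dominates n^(log_6 36) since 4 > 2.000, and the regularity condition a·f(n/b) = 36·(n/6)^4 = (36/1296)·n^4 ≤ c·f(n) holds with c = 36/1296 ≈ 0.0278 < 1. So this is Case 3: T(n) = Θ(f(n)) = Θ(n^4).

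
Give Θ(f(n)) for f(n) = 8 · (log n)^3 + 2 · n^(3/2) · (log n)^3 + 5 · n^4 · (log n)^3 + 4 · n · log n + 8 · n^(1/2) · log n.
f(n) ∈ Θ(n^4 · (log n)^3)

Compare the terms by growth order. For large n, n^a · (log n)^b dominates n^a' · (log n)^b' iff a > a', or (a = a' and b > b'). Ranking the 5 terms shows the dominant one is 5 · n^4 · (log n)^3. Hence f(n) ∈ Θ(n^4 · (log n)^3).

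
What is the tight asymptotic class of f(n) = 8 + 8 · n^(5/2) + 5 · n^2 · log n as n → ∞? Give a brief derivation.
f(n) ∈ Θ(n^(5/2))

Compare the terms by growth order. For large n, n^a · (log n)^b dominates n^a' · (log n)^b' iff a > a', or (a = a' and b > b'). Ranking the 3 terms shows the dominant one is 8 · n^(5/2). Hence f(n) ∈ Θ(n^(5/2)).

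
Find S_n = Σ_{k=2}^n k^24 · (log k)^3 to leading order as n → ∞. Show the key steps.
S_n ~ n^25 · (log n)^3 / 25

By integral comparison, S_n = ∫_1^n x^24 · (log x)^3 dx + O(n^24 · (log n)^3). For the integral, the leading term of ∫_1^n x^24 (log x)^3 dx is n^25/25 · (log n)^3 (by repeated integration by parts; each step lowers the log-exponent and produces a relatively O(1/log n) correction). Hence S_n ~ n^25 · (log n)^3 / 25.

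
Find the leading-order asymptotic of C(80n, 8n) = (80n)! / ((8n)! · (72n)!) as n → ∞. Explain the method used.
C(80n, 8n) ~ (10000000000/387420489)^(8n) · sqrt(5/(9π·8n))

Write N = 8n. Apply Stirling to each factorial:
  (10N)! ~ sqrt(2π·10N) · (10N/e)^(10N),
  N! ~ sqrt(2π N) · (N/e)^N,
  (9N)! ~ sqrt(2π·9N) · (9N/e)^(9N).
The exponential factors combine to (10N)^(10N) / (N^N · (9N)^(9N)) = 10^(10N)/9^(9N) = (10^10/9^9)^N = (10000000000/387420489)^N.
The square-root prefactors combine to sqrt(2π·10N) / (sqrt(2π N)·sqrt(2π·9N)) = sqrt(10 / (2π·9·N)) = sqrt(5/(9π·8n)).
Substituting N = 8n: C(80n, 8n) ~ (10000000000/387420489)^(8n) · sqrt(5/(9π·8n)).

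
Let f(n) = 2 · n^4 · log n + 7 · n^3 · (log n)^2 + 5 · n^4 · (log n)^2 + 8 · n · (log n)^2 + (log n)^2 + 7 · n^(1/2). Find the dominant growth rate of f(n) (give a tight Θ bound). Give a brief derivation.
f(n) ∈ Θ(n^4 · (log n)^2)

Compare the terms by growth order. For large n, n^a · (log n)^b dominates n^a' · (log n)^b' iff a > a', or (a = a' and b > b'). Ranking the 6 terms shows the dominant one is 5 · n^4 · (log n)^2. Hence f(n) ∈ Θ(n^4 · (log n)^2).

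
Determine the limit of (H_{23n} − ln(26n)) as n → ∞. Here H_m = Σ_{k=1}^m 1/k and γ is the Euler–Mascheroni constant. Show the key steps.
lim = ln(23/26) + γ

By Euler-Maclaurin, H_m = ln m + γ + O(1/m). So
  H_{23n} − ln(26n) = ln(23n) + γ − ln(26n) + O(1/n)
                       = ln(23/26) + γ + O(1/n).
Hence the limit is ln(23/26) + γ.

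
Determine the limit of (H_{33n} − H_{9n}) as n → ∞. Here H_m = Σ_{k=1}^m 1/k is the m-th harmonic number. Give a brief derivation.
lim = ln(33/9) = ln(11/3)

Euler-Maclaurin gives H_m = ln m + γ + 1/(2m) + O(1/m^2). The γ and O(1/m) terms cancel in the difference:
  H_{33n} − H_{9n} = ln(33n) − ln(9n) + O(1/n) = ln(33/9) + O(1/n).
Hence the limit is ln(33/9) = ln(11/3).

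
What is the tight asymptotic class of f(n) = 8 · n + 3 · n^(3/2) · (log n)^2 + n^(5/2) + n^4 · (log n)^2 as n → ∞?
f(n) ∈ Θ(n^4 · (log n)^2)

Compare the terms by growth order. For large n, n^a · (log n)^b dominates n^a' · (log n)^b' iff a > a', or (a = a' and b > b'). Ranking the 4 terms shows the dominant one is n^4 · (log n)^2. Hence f(n) ∈ Θ(n^4 · (log n)^2).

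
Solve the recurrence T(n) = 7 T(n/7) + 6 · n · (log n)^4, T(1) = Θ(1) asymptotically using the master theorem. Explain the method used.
T(n) = Θ(n · (log n)^5)

Here log_7 7 = 1 and f(n) = 6 · n · (log n)^4 = Θ(n^(log_7 7) · (log n)^4). This is the extended Case 2 of the master theorem (f matches the critical exponent up to log factors), giving T(n) = Θ(n^(log_7 7) · (log n)^(4+1)) = Θ(n · (log n)^5).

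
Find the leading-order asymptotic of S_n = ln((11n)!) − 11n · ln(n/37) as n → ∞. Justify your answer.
S_n ~ 11n · (ln 407 − 1) + O(ln n)

Stirling: ln((11n)!) = 11n ln(11n) − 11n + O(ln n).
  S_n = 11n ln(11n) − 11n − 11n ln(n/37) + O(ln n)
      = 11n ln(11n) − 11n ln n + 11n ln 37 − 11n + O(ln n)
      = 11n ln 11 + 11n ln 37 − 11n + O(ln n)
      = 11n (ln 407 − 1) + O(ln n).
Numerically ln(407) − 1 ≈ 5.0088.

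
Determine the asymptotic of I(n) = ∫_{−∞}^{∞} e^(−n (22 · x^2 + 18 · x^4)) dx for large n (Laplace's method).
I(n) ~ sqrt(π/(22n))

φ(x) = 22 · x^2 + 18 · x^4 has its unique global minimum at x* = 0 (since φ'(x) = 44x + 72x^3 = 0 only at x = 0 for real x with both coefficients positive, and φ → ∞ as |x| → ∞). At x* = 0, φ(0) = 0 and φ''(0) = 44. Laplace's method then gives
  I(n) ~ sqrt(2π / (n · φ''(0))) · e^(−n φ(0)) = sqrt(2π / (44n)) = sqrt(π/(22n)).
The 18 · x^4 term contributes only at subleading order (an O(1/n) relative correction).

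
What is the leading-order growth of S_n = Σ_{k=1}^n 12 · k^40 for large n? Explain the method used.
S_n ~ 12 · n^41 / 41

By integral comparison (Euler-Maclaurin), Σ_{k=1}^n 12 · k^40 = 12 · ∫_0^n x^40 dx + O(n^40) = 12 · n^41/41 + O(n^40). (Equivalently, Faulhaber's formula gives the same leading term.)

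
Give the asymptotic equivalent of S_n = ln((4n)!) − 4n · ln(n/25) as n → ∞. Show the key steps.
S_n ~ 4n · (ln 100 − 1) + O(ln n)

Stirling: ln((4n)!) = 4n ln(4n) − 4n + O(ln n).
  S_n = 4n ln(4n) − 4n − 4n ln(n/25) + O(ln n)
      = 4n ln(4n) − 4n ln n + 4n ln 25 − 4n + O(ln n)
      = 4n ln 4 + 4n ln 25 − 4n + O(ln n)
      = 4n (ln 100 − 1) + O(ln n).
Numerically ln(100) − 1 ≈ 3.6052.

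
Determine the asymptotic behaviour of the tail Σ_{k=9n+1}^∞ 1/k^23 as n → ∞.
Σ_{k>9n} 1/k^23 ~ 1/(22 · (9n)^22)

Compare to the integral: ∫_{9n}^∞ x^(−23) dx = [−x^(−22)/22]_{9n}^∞ = 1/((23−1)·(9n)^22). Euler-Maclaurin then gives
  Σ_{k>9n} 1/k^23 = ∫_{9n}^∞ dx/x^23 − 1/(2·(9n)^23) + O(1/(9n)^24).
(Equivalently this is ζ(23) − Σ_{k≤9n} 1/k^23.)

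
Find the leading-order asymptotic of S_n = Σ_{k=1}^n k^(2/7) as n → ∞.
S_n ~ (7/9) · n^(9/7)

Integral comparison: Σ_{k=1}^n k^(2/7) = ∫_0^n x^(2/7) dx + O(n^(2/7)). The integral is n^(1 + 2/7) / (1 + 2/7) = n^((2+7)/7) / ((2+7)/7) = (7/9) · n^(9/7).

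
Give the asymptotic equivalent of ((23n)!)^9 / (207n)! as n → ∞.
((23n)!)^9/(207n)! ~ ((2π·23n)^(8/2) / 3) · 9^(−9·23n)  →  0

Write N = 23n. Stirling: N! ~ sqrt(2π N)(N/e)^N and (9N)! ~ sqrt(2π·9N)·(9N/e)^(9N).
  (N!)^9/(9N)! ~ (2π N)^(9/2) (N/e)^(9N) / [sqrt(2π·9N) (9N/e)^(9N)]
     = (2π N)^(9/2) / sqrt(2π·9N) · (N/(9N))^(9N)
     = (2π N)^((9−1)/2) / 3 · 9^(−9N).
Since 9^9 > 1, the factor 9^(−9N) decays exponentially, so the ratio → 0. Substituting N = 23n gives the stated form.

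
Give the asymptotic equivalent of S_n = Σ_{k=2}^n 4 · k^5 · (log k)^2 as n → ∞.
S_n ~ 2 · n^6 · (log n)^2 / 3

By integral comparison, S_n = ∫_1^n 4 · x^5 · (log x)^2 dx + O(n^5 · (log n)^2). For the integral, the leading term of ∫_1^n x^5 (log x)^2 dx is n^6/6 · (log n)^2 (by repeated integration by parts; each step lowers the log-exponent and produces a relatively O(1/log n) correction). Hence S_n ~ 2 · n^6 · (log n)^2 / 3.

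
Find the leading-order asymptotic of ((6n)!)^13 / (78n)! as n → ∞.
((6n)!)^13/(78n)! ~ ((2π·6n)^(12/2) / sqrt(13)) · 13^(−13·6n)  →  0

Write N = 6n. Stirling: N! ~ sqrt(2π N)(N/e)^N and (13N)! ~ sqrt(2π·13N)·(13N/e)^(13N).
  (N!)^13/(13N)! ~ (2π N)^(13/2) (N/e)^(13N) / [sqrt(2π·13N) (13N/e)^(13N)]
     = (2π N)^(13/2) / sqrt(2π·13N) · (N/(13N))^(13N)
     = (2π N)^((13−1)/2) / sqrt(13) · 13^(−13N).
Since 13^13 > 1, the factor 13^(−13N) decays exponentially, so the ratio → 0. Substituting N = 6n gives the stated form.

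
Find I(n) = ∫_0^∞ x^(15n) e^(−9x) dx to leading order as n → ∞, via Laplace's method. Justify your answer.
I(n) ~ (sqrt(2π·15n) / 9) · (15n/(9e))^(15n)

Write the integrand as exp(15n ln x − 9x) and set f(x) = 15n ln x − 9x. Then f'(x) = 15n/x − 9 = 0 at x* = 15n/9, and f''(x*) = −15n/x*^2 = −9^2/(15n). Laplace's method (interior maximum) gives
  I(n) ~ e^(f(x*)) · sqrt(2π / |f''(x*)|)
        = exp(15n ln(15n/9) − 15n) · sqrt(2π · 15n / 9^2)
        = (15n/9)^(15n) e^(−15n) · sqrt(2π·15n) / 9
        = (sqrt(2π·15n) / 9) · (15n/(9e))^(15n).
This matches Γ(15n+1)/9^(15n+1) with Stirling applied to Γ.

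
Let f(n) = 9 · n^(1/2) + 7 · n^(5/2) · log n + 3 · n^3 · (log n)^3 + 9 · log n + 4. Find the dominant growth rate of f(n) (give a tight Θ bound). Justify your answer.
f(n) ∈ Θ(n^3 · (log n)^3)

Compare the terms by growth order. For large n, n^a · (log n)^b dominates n^a' · (log n)^b' iff a > a', or (a = a' and b > b'). Ranking the 5 terms shows the dominant one is 3 · n^3 · (log n)^3. Hence f(n) ∈ Θ(n^3 · (log n)^3).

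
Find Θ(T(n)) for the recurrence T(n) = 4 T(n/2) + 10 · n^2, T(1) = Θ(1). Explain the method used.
T(n) = Θ(n^2 log n)

log_2 4 = 2, and f(n) = 10 · n^2 = Θ(n^(log_2 4)). This is Case 2 of the master theorem: T(n) = Θ(f(n) · log n) = Θ(n^2 log n).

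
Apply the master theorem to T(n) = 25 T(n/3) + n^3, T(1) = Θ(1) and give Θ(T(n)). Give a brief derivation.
T(n) = Θ(n^3)

log_3 25 ≈ 2.930. f(n) = n^3 dominates n^(log_3 25) since 3 > 2.930, and the regularity condition a·f(n/b) = 25·(n/3)^3 = (25/27)·n^3 ≤ c·f(n) holds with c = 25/27 ≈ 0.926 < 1. So this is Case 3: T(n) = Θ(f(n)) = Θ(n^3).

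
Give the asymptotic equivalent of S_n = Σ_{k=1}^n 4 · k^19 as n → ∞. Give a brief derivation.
S_n ~ n^20 / 5

By integral comparison (Euler-Maclaurin), Σ_{k=1}^n 4 · k^19 = 4 · ∫_0^n x^19 dx + O(n^19) = 4 · n^20/20 = n^20 / 5 + O(n^19). (Equivalently, Faulhaber's formula gives the same leading term.)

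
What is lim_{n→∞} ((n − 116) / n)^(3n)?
lim = e^(−348)

Rewrite as (1 − 116/n)^(3n). By the standard limit (1 + x/n)^n → e^x, we have (1 − 116/n)^n → e^(−116), and raising to the 3rd power gives e^(−348).
More precisely, ln[(1 − 116/n)^(3n)] = 3n · ln(1 − 116/n) = 3n · (-116/n + O(1/n^2)) = -348 + O(1/n) → -348.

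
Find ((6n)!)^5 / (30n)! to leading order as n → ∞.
((6n)!)^5/(30n)! ~ ((2π·6n)^(4/2) / sqrt(5)) · 5^(−5·6n)  →  0

Write N = 6n. Stirling: N! ~ sqrt(2π N)(N/e)^N and (5N)! ~ sqrt(2π·5N)·(5N/e)^(5N).
  (N!)^5/(5N)! ~ (2π N)^(5/2) (N/e)^(5N) / [sqrt(2π·5N) (5N/e)^(5N)]
     = (2π N)^(5/2) / sqrt(2π·5N) · (N/(5N))^(5N)
     = (2π N)^((5−1)/2) / sqrt(5) · 5^(−5N).
Since 5^5 > 1, the factor 5^(−5N) decays exponentially, so the ratio → 0. Substituting N = 6n gives the stated form.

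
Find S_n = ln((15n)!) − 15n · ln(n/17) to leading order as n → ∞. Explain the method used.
S_n ~ 15n · (ln 255 − 1) + O(ln n)

Stirling: ln((15n)!) = 15n ln(15n) − 15n + O(ln n).
  S_n = 15n ln(15n) − 15n − 15n ln(n/17) + O(ln n)
      = 15n ln(15n) − 15n ln n + 15n ln 17 − 15n + O(ln n)
      = 15n ln 15 + 15n ln 17 − 15n + O(ln n)
      = 15n (ln 255 − 1) + O(ln n).
Numerically ln(255) − 1 ≈ 4.5413.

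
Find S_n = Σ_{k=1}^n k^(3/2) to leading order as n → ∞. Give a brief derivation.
S_n ~ (2/5) · n^(5/2)

Integral comparison: Σ_{k=1}^n k^(3/2) = ∫_0^n x^(3/2) dx + O(n^(3/2)). The integral is n^(1 + 3/2) / (1 + 3/2) = n^((3+2)/2) / ((3+2)/2) = (2/5) · n^(5/2).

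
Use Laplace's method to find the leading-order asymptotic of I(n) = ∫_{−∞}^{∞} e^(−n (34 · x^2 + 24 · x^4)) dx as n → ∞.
I(n) ~ sqrt(π/(34n))

φ(x) = 34 · x^2 + 24 · x^4 has its unique global minimum at x* = 0 (since φ'(x) = 68x + 96x^3 = 0 only at x = 0 for real x with both coefficients positive, and φ → ∞ as |x| → ∞). At x* = 0, φ(0) = 0 and φ''(0) = 68. Laplace's method then gives
  I(n) ~ sqrt(2π / (n · φ''(0))) · e^(−n φ(0)) = sqrt(2π / (68n)) = sqrt(π/(34n)).
The 24 · x^4 term contributes only at subleading order (an O(1/n) relative correction).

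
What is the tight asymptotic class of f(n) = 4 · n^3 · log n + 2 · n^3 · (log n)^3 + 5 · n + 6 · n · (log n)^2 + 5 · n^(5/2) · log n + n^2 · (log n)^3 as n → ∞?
f(n) ∈ Θ(n^3 · (log n)^3)

Compare the terms by growth order. For large n, n^a · (log n)^b dominates n^a' · (log n)^b' iff a > a', or (a = a' and b > b'). Ranking the 6 terms shows the dominant one is 2 · n^3 · (log n)^3. Hence f(n) ∈ Θ(n^3 · (log n)^3).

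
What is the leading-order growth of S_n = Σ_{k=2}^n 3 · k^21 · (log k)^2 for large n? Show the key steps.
S_n ~ 3 · n^22 · (log n)^2 / 22

By integral comparison, S_n = ∫_1^n 3 · x^21 · (log x)^2 dx + O(n^21 · (log n)^2). For the integral, the leading term of ∫_1^n x^21 (log x)^2 dx is n^22/22 · (log n)^2 (by repeated integration by parts; each step lowers the log-exponent and produces a relatively O(1/log n) correction). Hence S_n ~ 3 · n^22 · (log n)^2 / 22.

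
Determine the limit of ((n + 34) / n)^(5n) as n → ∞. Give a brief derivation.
lim = e^170

Rewrite as (1 + 34/n)^(5n). By the standard limit (1 + x/n)^n → e^x, we have (1 + 34/n)^n → e^34, and raising to the 5th power gives e^170.
More precisely, ln[(1 + 34/n)^(5n)] = 5n · ln(1 + 34/n) = 5n · (34/n + O(1/n^2)) = 170 + O(1/n) → 170.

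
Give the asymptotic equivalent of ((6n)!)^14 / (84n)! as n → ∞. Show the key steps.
((6n)!)^14/(84n)! ~ ((2π·6n)^(13/2) / sqrt(14)) · 14^(−14·6n)  →  0

Write N = 6n. Stirling: N! ~ sqrt(2π N)(N/e)^N and (14N)! ~ sqrt(2π·14N)·(14N/e)^(14N).
  (N!)^14/(14N)! ~ (2π N)^(14/2) (N/e)^(14N) / [sqrt(2π·14N) (14N/e)^(14N)]
     = (2π N)^(14/2) / sqrt(2π·14N) · (N/(14N))^(14N)
     = (2π N)^((14−1)/2) / sqrt(14) · 14^(−14N).
Since 14^14 > 1, the factor 14^(−14N) decays exponentially, so the ratio → 0. Substituting N = 6n gives the stated form.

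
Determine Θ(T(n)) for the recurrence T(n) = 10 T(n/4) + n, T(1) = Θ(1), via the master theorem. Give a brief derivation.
T(n) = Θ(n^(log_4 10))

Master theorem: compare f(n) = n to n^(log_4 10) where log_4 10 ≈ 1.661. Since 1 < log_4 10, we have f(n) = O(n^(log_4 10 − ε)) for some ε > 0 — Case 1. Hence T(n) = Θ(n^(log_4 10)).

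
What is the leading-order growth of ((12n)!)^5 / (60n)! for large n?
((12n)!)^5/(60n)! ~ ((2π·12n)^(4/2) / sqrt(5)) · 5^(−5·12n)  →  0

Write N = 12n. Stirling: N! ~ sqrt(2π N)(N/e)^N and (5N)! ~ sqrt(2π·5N)·(5N/e)^(5N).
  (N!)^5/(5N)! ~ (2π N)^(5/2) (N/e)^(5N) / [sqrt(2π·5N) (5N/e)^(5N)]
     = (2π N)^(5/2) / sqrt(2π·5N) · (N/(5N))^(5N)
     = (2π N)^((5−1)/2) / sqrt(5) · 5^(−5N).
Since 5^5 > 1, the factor 5^(−5N) decays exponentially, so the ratio → 0. Substituting N = 12n gives the stated form.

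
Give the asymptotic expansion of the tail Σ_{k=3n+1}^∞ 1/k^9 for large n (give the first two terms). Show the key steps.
Σ_{k>3n} 1/k^9 = 1/(8 · (3n)^8) − 1/(2 · (3n)^9) + O(1/(3n)^10)

Compare to the integral: ∫_{3n}^∞ x^(−9) dx = [−x^(−8)/8]_{3n}^∞ = 1/((9−1)·(3n)^8). The Euler-Maclaurin correction adds −f(3n)/2 = −1/(2·(3n)^9). Euler-Maclaurin then gives
  Σ_{k>3n} 1/k^9 = ∫_{3n}^∞ dx/x^9 − 1/(2·(3n)^9) + O(1/(3n)^10).
(Equivalently this is ζ(9) − Σ_{k≤3n} 1/k^9.)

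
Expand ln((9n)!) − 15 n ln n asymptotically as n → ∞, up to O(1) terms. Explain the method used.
ln((9n)!) − 15 n ln n = −6 n ln n + 9(ln 9 − 1) n + (1/2) ln(2π·9n) + O(1/n)

Stirling: ln((9n)!) = 9n ln(9n) − 9n + (1/2) ln(2π·9n) + O(1/n).
Expand 9n ln(9n) = 9n (ln n + ln 9) = 9n ln n + 9n ln 9.
Subtract 15n ln n: leading term is (9 − 15) n ln n = −6 n ln n. The next term is 9n ln 9 − 9n = 9(ln 9 − 1) n. Then the (1/2) ln(2π·9n) correction.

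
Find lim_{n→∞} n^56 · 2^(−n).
lim = 0

Exponentials with base > 1 dominate every fixed polynomial: for any fixed c, n^c / 2^n → 0 as n → ∞ (e.g. by the ratio test, or by writing 2^n = e^(n ln 2) and noting e^(n ln 2) / n^c → ∞). Hence n^56 · 2^(−n) = n^56 / 2^n → 0.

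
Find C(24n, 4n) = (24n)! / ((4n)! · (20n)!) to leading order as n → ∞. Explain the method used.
C(24n, 4n) ~ (46656/3125)^(4n) · sqrt(3/(5π·4n))

Write N = 4n. Apply Stirling to each factorial:
  (6N)! ~ sqrt(2π·6N) · (6N/e)^(6N),
  N! ~ sqrt(2π N) · (N/e)^N,
  (5N)! ~ sqrt(2π·5N) · (5N/e)^(5N).
The exponential factors combine to (6N)^(6N) / (N^N · (5N)^(5N)) = 6^(6N)/5^(5N) = (6^6/5^5)^N = (46656/3125)^N.
The square-root prefactors combine to sqrt(2π·6N) / (sqrt(2π N)·sqrt(2π·5N)) = sqrt(6 / (2π·5·N)) = sqrt(3/(5π·4n)).
Substituting N = 4n: C(24n, 4n) ~ (46656/3125)^(4n) · sqrt(3/(5π·4n)).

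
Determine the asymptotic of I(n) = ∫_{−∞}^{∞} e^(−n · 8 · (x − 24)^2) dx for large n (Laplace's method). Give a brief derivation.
I(n) = sqrt(π/(8n))

Here φ(x) = 8 · (x − 24)^2 has its unique minimum at x* = 24 with φ(x*) = 0 and φ''(x*) = 16. Laplace's method gives
  I(n) ~ e^(−n φ(x*)) · sqrt(2π / (n · φ''(x*))) = sqrt(2π / (16n)) = sqrt(π/(8n)).
This is exact: substituting u = (x − 24)·sqrt(8n) gives I(n) = (1/sqrt(8n)) ∫_{−∞}^{∞} e^(−u^2) du = sqrt(π/(8n)).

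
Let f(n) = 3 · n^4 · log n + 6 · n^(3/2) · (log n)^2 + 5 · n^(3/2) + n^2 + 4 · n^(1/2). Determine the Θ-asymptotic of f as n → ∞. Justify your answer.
f(n) ∈ Θ(n^4 · log n)

Compare the terms by growth order. For large n, n^a · (log n)^b dominates n^a' · (log n)^b' iff a > a', or (a = a' and b > b'). Ranking the 5 terms shows the dominant one is 3 · n^4 · log n. Hence f(n) ∈ Θ(n^4 · log n).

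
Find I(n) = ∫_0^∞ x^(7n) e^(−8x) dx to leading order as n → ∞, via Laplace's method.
I(n) ~ (sqrt(2π·7n) / 8) · (7n/(8e))^(7n)

Write the integrand as exp(7n ln x − 8x) and set f(x) = 7n ln x − 8x. Then f'(x) = 7n/x − 8 = 0 at x* = 7n/8, and f''(x*) = −7n/x*^2 = −8^2/(7n). Laplace's method (interior maximum) gives
  I(n) ~ e^(f(x*)) · sqrt(2π / |f''(x*)|)
        = exp(7n ln(7n/8) − 7n) · sqrt(2π · 7n / 8^2)
        = (7n/8)^(7n) e^(−7n) · sqrt(2π·7n) / 8
        = (sqrt(2π·7n) / 8) · (7n/(8e))^(7n).
This matches Γ(7n+1)/8^(7n+1) with Stirling applied to Γ.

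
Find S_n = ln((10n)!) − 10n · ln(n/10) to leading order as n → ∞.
S_n ~ 10n · (ln 100 − 1) + O(ln n)

Stirling: ln((10n)!) = 10n ln(10n) − 10n + O(ln n).
  S_n = 10n ln(10n) − 10n − 10n ln(n/10) + O(ln n)
      = 10n ln(10n) − 10n ln n + 10n ln 10 − 10n + O(ln n)
      = 10n ln 10 + 10n ln 10 − 10n + O(ln n)
      = 10n (ln 100 − 1) + O(ln n).
Numerically ln(100) − 1 ≈ 3.6052.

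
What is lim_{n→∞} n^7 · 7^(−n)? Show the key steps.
lim = 0

Exponentials with base > 1 dominate every fixed polynomial: for any fixed c, n^c / 7^n → 0 as n → ∞ (e.g. by the ratio test, or by writing 7^n = e^(n ln 7) and noting e^(n ln 7) / n^c → ∞). Hence n^7 · 7^(−n) = n^7 / 7^n → 0.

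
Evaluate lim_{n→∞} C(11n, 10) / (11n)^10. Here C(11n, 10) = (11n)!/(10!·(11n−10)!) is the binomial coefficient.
lim = 1/10! = 1/3628800

With N = 11n → ∞: C(N, 10) / N^10 = [N(N−1)…(N−9)] / (10! · N^10) = (1/10!) · 1 · (1 − 1/(11n)) · … · (1 − 9/(11n)). Each factor → 1 as N → ∞, so the limit is 1/10! = 1/3628800.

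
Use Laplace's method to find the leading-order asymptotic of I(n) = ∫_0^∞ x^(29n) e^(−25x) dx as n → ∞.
I(n) ~ (sqrt(2π·29n) / 25) · (29n/(25e))^(29n)

Write the integrand as exp(29n ln x − 25x) and set f(x) = 29n ln x − 25x. Then f'(x) = 29n/x − 25 = 0 at x* = 29n/25, and f''(x*) = −29n/x*^2 = −25^2/(29n). Laplace's method (interior maximum) gives
  I(n) ~ e^(f(x*)) · sqrt(2π / |f''(x*)|)
        = exp(29n ln(29n/25) − 29n) · sqrt(2π · 29n / 25^2)
        = (29n/25)^(29n) e^(−29n) · sqrt(2π·29n) / 25
        = (sqrt(2π·29n) / 25) · (29n/(25e))^(29n).
This matches Γ(29n+1)/25^(29n+1) with Stirling applied to Γ.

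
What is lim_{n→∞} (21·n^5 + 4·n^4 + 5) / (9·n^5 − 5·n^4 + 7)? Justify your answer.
lim = 21/9 = 7/3

For large n the leading n^5 terms dominate both numerator and denominator. Dividing top and bottom by n^5, every other term tends to 0, leaving 21/9 = 7/3.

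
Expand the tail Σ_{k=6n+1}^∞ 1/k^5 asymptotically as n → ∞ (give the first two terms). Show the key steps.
Σ_{k>6n} 1/k^5 = 1/(4 · (6n)^4) − 1/(2 · (6n)^5) + O(1/(6n)^6)

Compare to the integral: ∫_{6n}^∞ x^(−5) dx = [−x^(−4)/4]_{6n}^∞ = 1/((5−1)·(6n)^4). The Euler-Maclaurin correction adds −f(6n)/2 = −1/(2·(6n)^5). Euler-Maclaurin then gives
  Σ_{k>6n} 1/k^5 = ∫_{6n}^∞ dx/x^5 − 1/(2·(6n)^5) + O(1/(6n)^6).
(Equivalently this is ζ(5) − Σ_{k≤6n} 1/k^5.)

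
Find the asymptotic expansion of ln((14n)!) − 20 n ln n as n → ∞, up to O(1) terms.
ln((14n)!) − 20 n ln n = −6 n ln n + 14(ln 14 − 1) n + (1/2) ln(2π·14n) + O(1/n)

Stirling: ln((14n)!) = 14n ln(14n) − 14n + (1/2) ln(2π·14n) + O(1/n).
Expand 14n ln(14n) = 14n (ln n + ln 14) = 14n ln n + 14n ln 14.
Subtract 20n ln n: leading term is (14 − 20) n ln n = −6 n ln n. The next term is 14n ln 14 − 14n = 14(ln 14 − 1) n. Then the (1/2) ln(2π·14n) correction.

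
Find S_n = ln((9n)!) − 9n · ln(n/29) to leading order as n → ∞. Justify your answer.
S_n ~ 9n · (ln 261 − 1) + O(ln n)

Stirling: ln((9n)!) = 9n ln(9n) − 9n + O(ln n).
  S_n = 9n ln(9n) − 9n − 9n ln(n/29) + O(ln n)
      = 9n ln(9n) − 9n ln n + 9n ln 29 − 9n + O(ln n)
      = 9n ln 9 + 9n ln 29 − 9n + O(ln n)
      = 9n (ln 261 − 1) + O(ln n).
Numerically ln(261) − 1 ≈ 4.5645.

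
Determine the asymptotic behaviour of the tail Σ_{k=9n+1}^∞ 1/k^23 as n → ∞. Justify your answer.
Σ_{k>9n} 1/k^23 ~ 1/(22 · (9n)^22)

Compare to the integral: ∫_{9n}^∞ x^(−23) dx = [−x^(−22)/22]_{9n}^∞ = 1/((23−1)·(9n)^22). Euler-Maclaurin then gives
  Σ_{k>9n} 1/k^23 = ∫_{9n}^∞ dx/x^23 − 1/(2·(9n)^23) + O(1/(9n)^24).
(Equivalently this is ζ(23) − Σ_{k≤9n} 1/k^23.)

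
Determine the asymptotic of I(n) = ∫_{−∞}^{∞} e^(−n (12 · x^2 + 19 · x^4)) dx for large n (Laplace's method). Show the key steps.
I(n) ~ sqrt(π/(12n))

φ(x) = 12 · x^2 + 19 · x^4 has its unique global minimum at x* = 0 (since φ'(x) = 24x + 76x^3 = 0 only at x = 0 for real x with both coefficients positive, and φ → ∞ as |x| → ∞). At x* = 0, φ(0) = 0 and φ''(0) = 24. Laplace's method then gives
  I(n) ~ sqrt(2π / (n · φ''(0))) · e^(−n φ(0)) = sqrt(2π / (24n)) = sqrt(π/(12n)).
The 19 · x^4 term contributes only at subleading order (an O(1/n) relative correction).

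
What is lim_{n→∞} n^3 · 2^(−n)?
lim = 0

Exponentials with base > 1 dominate every fixed polynomial: for any fixed c, n^c / 2^n → 0 as n → ∞ (e.g. by the ratio test, or by writing 2^n = e^(n ln 2) and noting e^(n ln 2) / n^c → ∞). Hence n^3 · 2^(−n) = n^3 / 2^n → 0.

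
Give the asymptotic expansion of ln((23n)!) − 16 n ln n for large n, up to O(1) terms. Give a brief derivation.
ln((23n)!) − 16 n ln n = 7 n ln n + 23(ln 23 − 1) n + (1/2) ln(2π·23n) + O(1/n)

Stirling: ln((23n)!) = 23n ln(23n) − 23n + (1/2) ln(2π·23n) + O(1/n).
Expand 23n ln(23n) = 23n (ln n + ln 23) = 23n ln n + 23n ln 23.
Subtract 16n ln n: leading term is (23 − 16) n ln n = 7 n ln n. The next term is 23n ln 23 − 23n = 23(ln 23 − 1) n. Then the (1/2) ln(2π·23n) correction.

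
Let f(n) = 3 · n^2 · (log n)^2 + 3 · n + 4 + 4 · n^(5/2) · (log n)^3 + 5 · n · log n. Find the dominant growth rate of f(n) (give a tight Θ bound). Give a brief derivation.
f(n) ∈ Θ(n^(5/2) · (log n)^3)

Compare the terms by growth order. For large n, n^a · (log n)^b dominates n^a' · (log n)^b' iff a > a', or (a = a' and b > b'). Ranking the 5 terms shows the dominant one is 4 · n^(5/2) · (log n)^3. Hence f(n) ∈ Θ(n^(5/2) · (log n)^3).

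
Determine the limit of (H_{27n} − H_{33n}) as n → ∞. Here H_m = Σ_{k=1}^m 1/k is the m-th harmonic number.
lim = ln(27/33) = ln(9/11)

Euler-Maclaurin gives H_m = ln m + γ + 1/(2m) + O(1/m^2). The γ and O(1/m) terms cancel in the difference:
  H_{27n} − H_{33n} = ln(27n) − ln(33n) + O(1/n) = ln(27/33) + O(1/n).
Hence the limit is ln(27/33) = ln(9/11).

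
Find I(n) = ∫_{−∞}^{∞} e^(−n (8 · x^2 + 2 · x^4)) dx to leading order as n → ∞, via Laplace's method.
I(n) ~ sqrt(π/(8n))

φ(x) = 8 · x^2 + 2 · x^4 has its unique global minimum at x* = 0 (since φ'(x) = 16x + 8x^3 = 0 only at x = 0 for real x with both coefficients positive, and φ → ∞ as |x| → ∞). At x* = 0, φ(0) = 0 and φ''(0) = 16. Laplace's method then gives
  I(n) ~ sqrt(2π / (n · φ''(0))) · e^(−n φ(0)) = sqrt(2π / (16n)) = sqrt(π/(8n)).
The 2 · x^4 term contributes only at subleading order (an O(1/n) relative correction).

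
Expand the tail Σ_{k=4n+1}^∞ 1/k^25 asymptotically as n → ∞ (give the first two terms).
Σ_{k>4n} 1/k^25 = 1/(24 · (4n)^24) − 1/(2 · (4n)^25) + O(1/(4n)^26)

Compare to the integral: ∫_{4n}^∞ x^(−25) dx = [−x^(−24)/24]_{4n}^∞ = 1/((25−1)·(4n)^24). The Euler-Maclaurin correction adds −f(4n)/2 = −1/(2·(4n)^25). Euler-Maclaurin then gives
  Σ_{k>4n} 1/k^25 = ∫_{4n}^∞ dx/x^25 − 1/(2·(4n)^25) + O(1/(4n)^26).
(Equivalently this is ζ(25) − Σ_{k≤4n} 1/k^25.)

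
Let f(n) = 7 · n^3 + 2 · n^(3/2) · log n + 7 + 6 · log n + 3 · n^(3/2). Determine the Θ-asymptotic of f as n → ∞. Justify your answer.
f(n) ∈ Θ(n^3)

Compare the terms by growth order. For large n, n^a · (log n)^b dominates n^a' · (log n)^b' iff a > a', or (a = a' and b > b'). Ranking the 5 terms shows the dominant one is 7 · n^3. Hence f(n) ∈ Θ(n^3).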